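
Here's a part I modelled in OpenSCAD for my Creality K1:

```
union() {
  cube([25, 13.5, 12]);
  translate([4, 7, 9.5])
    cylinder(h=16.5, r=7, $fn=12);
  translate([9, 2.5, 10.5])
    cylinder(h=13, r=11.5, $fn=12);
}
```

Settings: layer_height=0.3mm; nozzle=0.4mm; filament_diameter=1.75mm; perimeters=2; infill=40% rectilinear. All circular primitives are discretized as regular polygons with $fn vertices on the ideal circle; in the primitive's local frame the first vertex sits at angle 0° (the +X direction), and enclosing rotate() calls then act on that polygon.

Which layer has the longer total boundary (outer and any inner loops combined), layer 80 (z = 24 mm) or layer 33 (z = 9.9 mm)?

layer 33 (z = 9.9 mm)

Layer 80 (z = 24): the cube does not reach this height (z outside [0, 12]); the cylinder at (4, 7): section is a regular 12-gon, circumradius r=7 (perimeter = 2·12·7.000·sin(180°/12) = 43.48 mm); the cylinder at (9, 2.5) is not intersected at this z (z outside [10.5, 23.5]); Combining (union): only the r=7 cylinder at (4, 7) is present, so the union is just that shape — boundary = 43.48 mm. So its perimeter = 43.48 mm. Layer 33 (z = 9.9): the 25×13.5 cube contributes its full rectangle (perimeter 77.00 mm); the r=7 cylinder at (4, 7) contributes a regular 12-gon of circumradius 7 (perimeter = 2·12·7.000·sin(180°/12) = 43.48 mm); the cylinder at (9, 2.5) does not reach this height (z outside [10.5, 23.5]); Combining (union): the regions partially overlap (shared area 124.10 mm²), so the edge portions inside another operand are dropped and the merged outline is re-measured after clipping — boundary = 79.09 mm. So its perimeter = 79.09 mm. Layer 33 is larger (79.09 vs 43.48 mm).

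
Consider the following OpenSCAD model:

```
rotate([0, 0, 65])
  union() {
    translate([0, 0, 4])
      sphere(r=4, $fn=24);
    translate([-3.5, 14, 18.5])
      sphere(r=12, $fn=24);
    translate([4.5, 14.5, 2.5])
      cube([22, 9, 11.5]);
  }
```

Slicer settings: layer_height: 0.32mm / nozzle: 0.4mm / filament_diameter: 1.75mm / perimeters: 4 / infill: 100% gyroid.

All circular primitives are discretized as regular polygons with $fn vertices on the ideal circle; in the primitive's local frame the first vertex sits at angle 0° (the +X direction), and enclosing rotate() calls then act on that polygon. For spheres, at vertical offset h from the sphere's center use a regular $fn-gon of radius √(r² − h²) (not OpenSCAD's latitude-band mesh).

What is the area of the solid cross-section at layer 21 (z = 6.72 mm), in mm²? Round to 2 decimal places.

240.96 mm²

At z = 6.72 mm: the r=4 sphere contributes a regular 24-gon of circumradius √(4²−2.72²) = 2.933 (area = (24/2)·2.933²·sin(360°/24) = 26.72 mm²); the r=12 sphere at (-3.5, 14) contributes a regular 24-gon of circumradius √(12²−11.78²) = 2.287 (area = (24/2)·2.287²·sin(360°/24) = 16.25 mm²); the cube at (4.5, 14.5) (footprint 22×9) is included at this height (area 198.00 mm²); Merging all regions: the 3 present regions are separate (no shared area or edge), so areas and boundary lengths simply add and each stays a separate island — area = 240.96 mm²; (rotated 65° about Z; rotation is an isometry so areas/perimeters/island counts are preserved). Overall, the cross-section has 3 separate islands. Net area = 240.96 mm².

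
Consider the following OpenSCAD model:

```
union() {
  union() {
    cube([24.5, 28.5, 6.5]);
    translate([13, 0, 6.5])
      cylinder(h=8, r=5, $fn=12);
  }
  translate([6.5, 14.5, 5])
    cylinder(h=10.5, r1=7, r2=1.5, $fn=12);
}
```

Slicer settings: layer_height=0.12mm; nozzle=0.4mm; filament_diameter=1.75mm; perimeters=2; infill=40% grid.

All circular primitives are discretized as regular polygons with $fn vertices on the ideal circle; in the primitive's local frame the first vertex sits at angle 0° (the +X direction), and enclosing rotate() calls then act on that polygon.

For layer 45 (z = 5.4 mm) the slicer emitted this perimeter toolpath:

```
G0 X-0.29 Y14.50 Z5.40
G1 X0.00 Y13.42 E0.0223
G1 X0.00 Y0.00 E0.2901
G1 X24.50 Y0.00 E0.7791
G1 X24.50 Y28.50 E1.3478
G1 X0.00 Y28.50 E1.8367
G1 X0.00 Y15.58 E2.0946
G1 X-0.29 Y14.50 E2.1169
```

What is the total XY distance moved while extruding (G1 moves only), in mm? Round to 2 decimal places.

Sum the Euclidean lengths of each G1 segment: total = 106.08 mm.

106.08 mm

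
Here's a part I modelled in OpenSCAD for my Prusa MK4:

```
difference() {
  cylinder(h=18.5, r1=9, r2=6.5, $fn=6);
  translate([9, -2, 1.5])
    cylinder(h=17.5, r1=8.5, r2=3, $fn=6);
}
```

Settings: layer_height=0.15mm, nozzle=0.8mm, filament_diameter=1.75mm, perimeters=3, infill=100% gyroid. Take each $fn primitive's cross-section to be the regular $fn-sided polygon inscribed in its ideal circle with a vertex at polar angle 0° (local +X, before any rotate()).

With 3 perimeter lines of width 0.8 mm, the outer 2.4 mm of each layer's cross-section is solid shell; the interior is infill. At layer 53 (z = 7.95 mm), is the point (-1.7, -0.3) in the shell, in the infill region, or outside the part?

infill

At z = 7.95 mm: the cone contributes a regular 6-gon of circumradius 7.926 (interpolated between r1=9 and r2=6.5 at t=0.430); the cone at (9, -2) (r1=8.5→r2=3) has section circumradius 6.473 here — a regular 6-gon; After the difference (first − rest): starting from the cone, the cone at (9, -2) partially overlaps it — only the 24.08 mm² overlap (of its 108.85 mm²) is removed, clipping the outline — 1 connected region. Overall, the cross-section is a single solid region. The nearest boundary edge runs (5.76, 3.61)→(2.53, -2.00); distance from the point to it = 4.56 mm. The point is inside the cross-section and 4.56 mm from the nearest boundary — more than the 2.4 mm shell width (3 × 0.8), so it's in the infill interior.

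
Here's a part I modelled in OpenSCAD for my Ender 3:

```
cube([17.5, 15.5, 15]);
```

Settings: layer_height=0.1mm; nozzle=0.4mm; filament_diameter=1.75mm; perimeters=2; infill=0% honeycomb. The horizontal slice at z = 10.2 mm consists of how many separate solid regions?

At z = 10.2 mm: the cube (footprint 17.5×15.5) is included at this height. The result has 1 disconnected region.

1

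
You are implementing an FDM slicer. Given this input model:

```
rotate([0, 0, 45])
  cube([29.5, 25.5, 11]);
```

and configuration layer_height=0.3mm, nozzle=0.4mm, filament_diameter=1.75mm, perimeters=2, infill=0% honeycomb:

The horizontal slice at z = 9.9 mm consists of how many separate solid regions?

1

At z = 9.9 mm: the cube is present — its section is the full 29.5×25.5 rectangle; (whole slice rotated 45° about Z — lengths, areas and connectivity unchanged). The result has 1 disconnected region.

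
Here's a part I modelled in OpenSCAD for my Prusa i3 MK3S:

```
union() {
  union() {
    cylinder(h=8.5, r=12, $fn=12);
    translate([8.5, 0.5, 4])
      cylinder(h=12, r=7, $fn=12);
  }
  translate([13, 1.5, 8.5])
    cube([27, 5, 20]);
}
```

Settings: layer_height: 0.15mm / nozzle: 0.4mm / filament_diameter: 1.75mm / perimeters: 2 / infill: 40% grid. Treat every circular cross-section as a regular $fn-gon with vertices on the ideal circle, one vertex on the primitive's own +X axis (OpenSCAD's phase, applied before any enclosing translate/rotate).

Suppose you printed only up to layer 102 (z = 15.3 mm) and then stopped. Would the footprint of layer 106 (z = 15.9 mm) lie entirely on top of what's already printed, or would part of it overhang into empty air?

entirely on top

Compare the two slices. At z = 15.3: the cylinder is not intersected at this z (z outside [0, 8.5]); the r=7 cylinder at (8.5, 0.5) contributes a regular 12-gon of circumradius 7 (area = (12/2)·7.000²·sin(360°/12) = 147.00 mm²); Combining (union): only the r=7 cylinder at (8.5, 0.5) is present, so the union is just that shape — area = 147.00 mm²; the cube at (13, 1.5) (footprint 27×5) is included at this height (area 135.00 mm²); Merging all regions: the regions partially overlap — summed areas 282.00 mm² minus the doubly-counted overlap 5.96 mm² gives 276.04 mm² — area = 276.04 mm². At z = 15.9: the cylinder does not reach this height (z outside [0, 8.5]); the r=7 cylinder at (8.5, 0.5) contributes a regular 12-gon of circumradius 7 (area = (12/2)·7.000²·sin(360°/12) = 147.00 mm²); Taking the union: only the r=7 cylinder at (8.5, 0.5) is present, so the union is just that shape — area = 147.00 mm²; the cube at (13, 1.5) is present — its section is the full 27×5 rectangle (area 135.00 mm²); Merging all regions: the regions partially overlap — summed areas 282.00 mm² minus the doubly-counted overlap 5.96 mm² gives 276.04 mm² — area = 276.04 mm². Checking containment: the cross-section at z = 15.9 is a subset of the cross-section at z = 15.3.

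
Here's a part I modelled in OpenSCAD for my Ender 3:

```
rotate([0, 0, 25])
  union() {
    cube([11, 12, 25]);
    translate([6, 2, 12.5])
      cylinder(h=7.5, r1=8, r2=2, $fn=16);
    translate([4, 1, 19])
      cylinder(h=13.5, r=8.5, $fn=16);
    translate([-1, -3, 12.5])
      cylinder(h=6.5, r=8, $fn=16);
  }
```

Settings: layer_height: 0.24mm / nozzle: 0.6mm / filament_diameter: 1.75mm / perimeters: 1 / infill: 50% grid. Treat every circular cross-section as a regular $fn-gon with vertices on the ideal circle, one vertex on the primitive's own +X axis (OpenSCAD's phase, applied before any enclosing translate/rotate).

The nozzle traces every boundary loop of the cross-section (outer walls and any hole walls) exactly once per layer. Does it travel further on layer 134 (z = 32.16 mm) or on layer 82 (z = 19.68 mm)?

Layer 134 (z = 32.16): the cube does not reach this height (z outside [0, 25]); the cone at (6, 2) does not reach this height (z outside [12.5, 20]); the cylinder at (4, 1): section is a regular 16-gon, circumradius r=8.5 (perimeter = 2·16·8.500·sin(180°/16) = 53.06 mm); the cylinder at (-1, -3) is absent (z outside [12.5, 19]); Taking the union: only the r=8.5 cylinder at (4, 1) is present, so the union is just that shape — boundary = 53.06 mm; (whole slice rotated 25° about Z — lengths, areas and connectivity unchanged). So its perimeter = 53.06 mm. Layer 82 (z = 19.68): the cube (footprint 11×12) is included at this height (perimeter 46.00 mm); the cone at (6, 2) contributes a regular 16-gon of circumradius 2.256 (interpolated between r1=8 and r2=2 at t=0.957) (perimeter = 2·16·2.256·sin(180°/16) = 14.08 mm); the cylinder at (4, 1): section is a regular 16-gon, circumradius r=8.5 (perimeter = 2·16·8.500·sin(180°/16) = 53.06 mm); the cylinder at (-1, -3) is absent (z outside [12.5, 19]); Merging all regions: the regions partially overlap (shared area 109.79 mm²), so the edge portions inside another operand are dropped and the merged outline is re-measured after clipping — boundary = 61.55 mm; (rotated 25° about Z; rotation is an isometry so areas/perimeters/island counts are preserved). So its perimeter = 61.55 mm. Layer 82 is larger (61.55 vs 53.06 mm).

layer 82 (z = 19.68 mm)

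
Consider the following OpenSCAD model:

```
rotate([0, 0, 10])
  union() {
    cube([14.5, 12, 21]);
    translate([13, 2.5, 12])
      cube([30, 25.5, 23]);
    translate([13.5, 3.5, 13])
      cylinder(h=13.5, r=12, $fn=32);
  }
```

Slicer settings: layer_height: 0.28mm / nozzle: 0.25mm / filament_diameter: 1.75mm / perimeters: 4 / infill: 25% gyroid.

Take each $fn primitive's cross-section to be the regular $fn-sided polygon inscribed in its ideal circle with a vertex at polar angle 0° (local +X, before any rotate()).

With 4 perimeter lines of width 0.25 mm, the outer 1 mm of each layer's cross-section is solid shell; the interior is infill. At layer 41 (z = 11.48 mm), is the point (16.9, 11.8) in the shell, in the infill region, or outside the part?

At z = 11.48 mm: the 14.5×12 cube contributes its full rectangle; the cube at (13, 2.5) is not intersected at this z (z outside [12, 35]); the cylinder at (13.5, 3.5) is absent (z outside [13, 26.5]); Taking the union: only the 14.5×12 cube is present, so the union is just that shape — 1 connected region; (whole slice rotated 10° about Z — lengths, areas and connectivity unchanged). Overall, the cross-section is a single solid region. Undo the 10° rotation: the query point maps to (18.692, 8.686) in the un-rotated model frame. The nearest boundary edge runs (14.50, 0.00)→(14.50, 12.00); distance from the point to it = 4.19 mm. The point is not inside any of the regions above, so it lies outside the cross-section (4.19 mm from the nearest boundary).

outside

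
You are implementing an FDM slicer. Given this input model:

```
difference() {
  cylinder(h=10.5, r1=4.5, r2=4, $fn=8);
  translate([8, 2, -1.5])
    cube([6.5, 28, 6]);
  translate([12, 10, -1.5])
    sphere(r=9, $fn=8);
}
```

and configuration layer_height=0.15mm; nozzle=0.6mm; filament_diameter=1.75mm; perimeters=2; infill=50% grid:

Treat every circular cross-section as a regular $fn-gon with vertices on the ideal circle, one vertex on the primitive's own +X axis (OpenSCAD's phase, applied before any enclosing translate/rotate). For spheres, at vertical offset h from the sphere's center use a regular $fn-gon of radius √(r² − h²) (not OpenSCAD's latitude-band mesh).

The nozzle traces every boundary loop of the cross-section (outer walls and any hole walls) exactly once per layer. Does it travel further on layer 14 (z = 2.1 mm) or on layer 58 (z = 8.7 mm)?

Layer 14 (z = 2.1): the cone: at t=0.200 of its height the radius interpolates to r₁+(r₂−r₁)t = 4.400, giving a regular 8-gon of that circumradius (perimeter = 2·8·4.400·sin(180°/8) = 26.94 mm); the cube at (8, 2) is present — its section is the full 6.5×28 rectangle (perimeter 69.00 mm); the sphere at (12, 10): section is a regular 8-gon, circumradius = √(r²−h²) = √(9²−3.6²) = 8.249 (perimeter = 2·8·8.249·sin(180°/8) = 50.51 mm); After the difference (first − rest): starting from the cone, the 6.5×28 cube at (8, 2) misses the remaining region (no effect); the r=9 sphere at (12, 10) misses the remaining region (no effect) — boundary = 26.94 mm. So its perimeter = 26.94 mm. Layer 58 (z = 8.7): the cone (r1=4.5→r2=4) has section circumradius 4.086 here — a regular 8-gon (perimeter = 2·8·4.086·sin(180°/8) = 25.02 mm); the cube at (8, 2) is not intersected at this z (z outside [-1.5, 4.5]); the sphere at (12, 10) is absent (|z−center|=10.200 > r=9); Subtracting the remaining from the first: none of the subtracted shapes is present at this height, so the cone is unchanged — boundary = 25.02 mm. So its perimeter = 25.02 mm. Layer 14 is larger (26.94 vs 25.02 mm).

layer 14 (z = 2.1 mm)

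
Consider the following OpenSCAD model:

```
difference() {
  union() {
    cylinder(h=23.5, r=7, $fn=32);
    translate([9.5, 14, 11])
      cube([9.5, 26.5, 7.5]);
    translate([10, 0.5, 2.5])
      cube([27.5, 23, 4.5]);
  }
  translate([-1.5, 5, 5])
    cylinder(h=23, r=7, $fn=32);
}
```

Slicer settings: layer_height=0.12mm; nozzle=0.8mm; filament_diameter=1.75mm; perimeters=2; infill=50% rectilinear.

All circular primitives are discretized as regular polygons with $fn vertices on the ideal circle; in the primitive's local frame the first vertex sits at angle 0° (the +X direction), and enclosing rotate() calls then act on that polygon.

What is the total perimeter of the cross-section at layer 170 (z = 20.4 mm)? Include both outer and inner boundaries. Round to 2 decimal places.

At z = 20.4 mm: the r=7 cylinder gives a regular 32-gon of circumradius 7 (constant along its height) (perimeter = 2·32·7.000·sin(180°/32) = 43.91 mm); the cube at (9.5, 14) is not intersected at this z (z outside [11, 18.5]); the cube at (10, 0.5) is not intersected at this z (z outside [2.5, 7]); Combining (union): only the r=7 cylinder is present, so the union is just that shape — boundary = 43.91 mm; the cylinder at (-1.5, 5): section is a regular 32-gon, circumradius r=7 (perimeter = 2·32·7.000·sin(180°/32) = 43.91 mm); After the difference (first − rest): starting from the result so far, the r=7 cylinder at (-1.5, 5) partially overlaps it — only the 81.84 mm² overlap (of its 152.95 mm²) is removed, clipping the outline — boundary = 43.91 mm. Overall, the cross-section is a single solid region. Total boundary length (outer) = 43.91 mm.

43.91 mm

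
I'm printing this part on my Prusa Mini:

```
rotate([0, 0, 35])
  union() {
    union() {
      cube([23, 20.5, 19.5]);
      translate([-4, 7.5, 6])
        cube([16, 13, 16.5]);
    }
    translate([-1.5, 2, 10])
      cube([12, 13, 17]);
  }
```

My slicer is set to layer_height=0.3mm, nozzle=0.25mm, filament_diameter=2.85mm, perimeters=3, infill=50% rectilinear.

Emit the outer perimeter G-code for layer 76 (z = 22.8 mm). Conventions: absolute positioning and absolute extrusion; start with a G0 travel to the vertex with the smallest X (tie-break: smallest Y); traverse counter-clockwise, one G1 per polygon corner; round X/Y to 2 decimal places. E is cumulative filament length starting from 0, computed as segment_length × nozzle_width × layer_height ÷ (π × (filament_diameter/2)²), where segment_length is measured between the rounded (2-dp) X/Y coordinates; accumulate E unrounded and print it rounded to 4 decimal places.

G0 X-9.83 Y11.43 Z22.80
G1 X-2.38 Y0.78 E0.1528
G1 X7.45 Y7.66 E0.2939
G1 X0.00 Y18.31 E0.4467
G1 X-9.83 Y11.43 E0.5877

At z = 22.8 mm: the cube is absent (z outside [0, 19.5]); the cube at (-4, 7.5) does not reach this height (z outside [6, 22.5]); Combining (union): nothing is present at this height; the cube at (-1.5, 2) is present — its section is the full 12×13 rectangle; Taking the union: only the 12×13 cube at (-1.5, 2) is present, so the union is just that shape — 1 connected region; (whole slice rotated 35° about Z — lengths, areas and connectivity unchanged). The outline is a single polygon with 4 vertices. Extrusion per mm of travel: 0.25 × 0.3 / (π × 1.425²) = 0.011757. Accumulating E over each segment gives final E = 0.5877.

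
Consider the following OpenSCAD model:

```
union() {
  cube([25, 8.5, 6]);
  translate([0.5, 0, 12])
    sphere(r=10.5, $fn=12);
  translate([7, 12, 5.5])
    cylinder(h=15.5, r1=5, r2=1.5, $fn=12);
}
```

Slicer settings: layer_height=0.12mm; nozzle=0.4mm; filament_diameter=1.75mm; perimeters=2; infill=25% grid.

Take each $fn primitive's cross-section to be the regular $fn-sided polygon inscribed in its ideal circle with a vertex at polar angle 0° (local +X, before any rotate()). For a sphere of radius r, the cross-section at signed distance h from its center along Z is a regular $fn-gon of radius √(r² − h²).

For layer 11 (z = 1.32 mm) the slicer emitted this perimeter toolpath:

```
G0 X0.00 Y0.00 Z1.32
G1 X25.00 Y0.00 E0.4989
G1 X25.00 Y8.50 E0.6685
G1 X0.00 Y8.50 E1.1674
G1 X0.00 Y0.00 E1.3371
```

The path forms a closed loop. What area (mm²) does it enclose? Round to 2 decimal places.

212.50 mm²

Apply the shoelace formula to the sequence of (X, Y) vertices; enclosed area = 212.50 mm².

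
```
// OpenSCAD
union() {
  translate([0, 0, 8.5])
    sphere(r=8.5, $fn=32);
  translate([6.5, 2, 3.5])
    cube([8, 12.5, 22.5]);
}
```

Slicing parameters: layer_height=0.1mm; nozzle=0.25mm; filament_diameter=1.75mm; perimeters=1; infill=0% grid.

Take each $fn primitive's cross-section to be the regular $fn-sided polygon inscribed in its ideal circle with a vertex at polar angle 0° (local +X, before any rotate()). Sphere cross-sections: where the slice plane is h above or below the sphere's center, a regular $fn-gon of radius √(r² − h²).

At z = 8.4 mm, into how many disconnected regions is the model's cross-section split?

1

At z = 8.4 mm: the r=8.5 sphere slices to a regular 32-gon of circumradius 8.499 (√(r²−h²) with h=0.1 from center); the cube at (6.5, 2) (footprint 8×12.5) is included at this height; Merging all regions: the regions partially overlap (shared area 3.54 mm²), so overlapping operands fuse into one piece — 1 connected region. The result has 1 disconnected region.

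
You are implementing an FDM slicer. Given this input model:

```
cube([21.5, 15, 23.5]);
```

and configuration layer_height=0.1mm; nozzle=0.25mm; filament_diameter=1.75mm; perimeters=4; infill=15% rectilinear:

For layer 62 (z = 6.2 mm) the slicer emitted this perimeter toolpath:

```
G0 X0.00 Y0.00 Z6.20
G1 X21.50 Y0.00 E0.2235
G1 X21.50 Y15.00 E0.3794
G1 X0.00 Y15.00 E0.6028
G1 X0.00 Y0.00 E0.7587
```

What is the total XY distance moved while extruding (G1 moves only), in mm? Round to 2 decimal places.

73.00 mm

Sum the Euclidean lengths of each G1 segment: total = 73.00 mm.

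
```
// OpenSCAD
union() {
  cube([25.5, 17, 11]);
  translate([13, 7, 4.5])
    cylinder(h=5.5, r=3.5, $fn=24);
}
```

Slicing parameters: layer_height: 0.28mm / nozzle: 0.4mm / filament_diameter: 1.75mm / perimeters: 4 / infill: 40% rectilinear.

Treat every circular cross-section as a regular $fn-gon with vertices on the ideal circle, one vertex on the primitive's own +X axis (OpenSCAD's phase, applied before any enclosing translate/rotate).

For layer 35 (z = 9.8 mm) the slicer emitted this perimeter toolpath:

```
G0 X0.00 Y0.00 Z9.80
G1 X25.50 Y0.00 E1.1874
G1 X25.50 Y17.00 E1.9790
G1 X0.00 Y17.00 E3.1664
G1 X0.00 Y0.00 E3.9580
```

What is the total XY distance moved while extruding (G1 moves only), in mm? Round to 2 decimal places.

85.00 mm

Sum the Euclidean lengths of each G1 segment: total = 85.00 mm.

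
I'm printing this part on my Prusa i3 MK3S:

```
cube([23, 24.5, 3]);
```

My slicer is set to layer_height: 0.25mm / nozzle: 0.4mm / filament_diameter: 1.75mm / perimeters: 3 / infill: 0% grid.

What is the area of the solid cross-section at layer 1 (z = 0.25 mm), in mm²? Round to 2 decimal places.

563.50 mm²

At z = 0.25 mm: the cube is present — its section is the full 23×24.5 rectangle (area 563.50 mm²). Overall, the cross-section is a single solid region. Net area = 563.50 mm².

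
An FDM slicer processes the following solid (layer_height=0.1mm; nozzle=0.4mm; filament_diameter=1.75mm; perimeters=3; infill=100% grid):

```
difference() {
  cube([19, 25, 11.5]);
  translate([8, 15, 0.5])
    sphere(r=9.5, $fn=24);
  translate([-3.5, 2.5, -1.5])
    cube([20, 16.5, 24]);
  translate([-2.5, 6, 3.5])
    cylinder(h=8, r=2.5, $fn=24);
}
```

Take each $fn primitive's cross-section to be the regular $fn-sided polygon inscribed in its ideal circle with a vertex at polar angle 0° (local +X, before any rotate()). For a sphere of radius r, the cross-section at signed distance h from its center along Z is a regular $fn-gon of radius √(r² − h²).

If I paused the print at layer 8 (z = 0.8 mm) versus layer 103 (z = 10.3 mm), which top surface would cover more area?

Layer 8 (z = 0.8): the 19×25 cube contributes its full rectangle (area 475.00 mm²); the sphere at (8, 15): section is a regular 24-gon, circumradius = √(r²−h²) = √(9.5²−0.3²) = 9.495 (area = (24/2)·9.495²·sin(360°/24) = 280.02 mm²); the cube at (-3.5, 2.5) is present — its section is the full 20×16.5 rectangle (area 330.00 mm²); the cylinder at (-2.5, 6) does not reach this height (z outside [3.5, 11.5]); Taking the first minus the rest: starting from the 19×25 cube (475.00 mm²), the r=9.5 sphere at (8, 15) partially overlaps it — only the 270.21 mm² overlap (of its 280.02 mm²) is removed, clipping the outline; the 20×16.5 cube at (-3.5, 2.5) partially overlaps it — only the 73.74 mm² overlap (of its 330.00 mm²) is removed, clipping the outline — area = 131.05 mm². So its area = 131.05 mm². Layer 103 (z = 10.3): the cube is present — its section is the full 19×25 rectangle (area 475.00 mm²); the sphere at (8, 15) does not reach this height (|z−center|=9.800 > r=9.5); the cube at (-3.5, 2.5) is present — its section is the full 20×16.5 rectangle (area 330.00 mm²); the r=2.5 cylinder at (-2.5, 6) contributes a regular 24-gon of circumradius 2.5 (area = (24/2)·2.500²·sin(360°/24) = 19.41 mm²); Subtracting the remaining from the first: starting from the 19×25 cube (475.00 mm²), the 20×16.5 cube at (-3.5, 2.5) partially overlaps it — only the 272.25 mm² overlap (of its 330.00 mm²) is removed, clipping the outline; the r=2.5 cylinder at (-2.5, 6) misses the remaining region (no effect) — area = 202.75 mm². So its area = 202.75 mm². Layer 103 is larger (202.75 vs 131.05 mm²).

layer 103 (z = 10.3 mm)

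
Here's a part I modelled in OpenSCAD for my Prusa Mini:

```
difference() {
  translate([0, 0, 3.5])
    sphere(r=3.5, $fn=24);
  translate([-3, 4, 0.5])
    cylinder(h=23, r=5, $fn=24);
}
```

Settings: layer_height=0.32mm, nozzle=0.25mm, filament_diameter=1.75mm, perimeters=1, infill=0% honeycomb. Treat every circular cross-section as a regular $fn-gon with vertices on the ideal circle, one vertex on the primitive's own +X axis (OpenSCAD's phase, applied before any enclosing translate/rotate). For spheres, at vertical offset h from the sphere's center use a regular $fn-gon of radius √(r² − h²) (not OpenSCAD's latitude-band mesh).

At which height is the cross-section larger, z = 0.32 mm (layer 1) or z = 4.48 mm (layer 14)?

Layer 1 (z = 0.32): the r=3.5 sphere contributes a regular 24-gon of circumradius √(3.5²−3.18²) = 1.462 (area = (24/2)·1.462²·sin(360°/24) = 6.64 mm²); the cylinder at (-3, 4) is absent (z outside [0.5, 23.5]); After the difference (first − rest): none of the subtracted shapes is present at this height, so the r=3.5 sphere is unchanged — area = 6.64 mm². So its area = 6.64 mm². Layer 14 (z = 4.48): the r=3.5 sphere slices to a regular 24-gon of circumradius 3.360 (√(r²−h²) with h=0.98 from center) (area = (24/2)·3.360²·sin(360°/24) = 35.06 mm²); the r=5 cylinder at (-3, 4) contributes a regular 24-gon of circumradius 5 (area = (24/2)·5.000²·sin(360°/24) = 77.65 mm²); Subtracting the remaining from the first: starting from the r=3.5 sphere (35.06 mm²), the r=5 cylinder at (-3, 4) partially overlaps it — only the 14.83 mm² overlap (of its 77.65 mm²) is removed, clipping the outline — area = 20.23 mm². So its area = 20.23 mm². Layer 14 is larger (20.23 vs 6.64 mm²).

layer 14 (z = 4.48 mm)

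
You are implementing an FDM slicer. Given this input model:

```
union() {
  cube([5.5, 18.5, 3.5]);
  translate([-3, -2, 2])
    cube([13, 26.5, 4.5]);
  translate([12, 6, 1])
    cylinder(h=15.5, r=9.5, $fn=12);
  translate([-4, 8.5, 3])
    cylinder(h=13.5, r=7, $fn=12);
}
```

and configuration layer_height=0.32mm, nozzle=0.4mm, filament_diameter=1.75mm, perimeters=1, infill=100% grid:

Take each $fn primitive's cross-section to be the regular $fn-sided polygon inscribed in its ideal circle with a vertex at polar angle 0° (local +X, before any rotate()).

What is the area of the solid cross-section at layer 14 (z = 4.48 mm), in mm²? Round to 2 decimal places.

605.70 mm²

At z = 4.48 mm: the cube is not intersected at this z (z outside [0, 3.5]); the 13×26.5 cube at (-3, -2) contributes its full rectangle (area 344.50 mm²); the r=9.5 cylinder at (12, 6) gives a regular 12-gon of circumradius 9.5 (constant along its height) (area = (12/2)·9.500²·sin(360°/12) = 270.75 mm²); the r=7 cylinder at (-4, 8.5) gives a regular 12-gon of circumradius 7 (constant along its height) (area = (12/2)·7.000²·sin(360°/12) = 147.00 mm²); Merging all regions: the regions partially overlap — summed areas 762.25 mm² minus the doubly-counted overlap 156.55 mm² gives 605.70 mm² — area = 605.70 mm². Overall, the cross-section is a single solid region. Net area = 605.70 mm².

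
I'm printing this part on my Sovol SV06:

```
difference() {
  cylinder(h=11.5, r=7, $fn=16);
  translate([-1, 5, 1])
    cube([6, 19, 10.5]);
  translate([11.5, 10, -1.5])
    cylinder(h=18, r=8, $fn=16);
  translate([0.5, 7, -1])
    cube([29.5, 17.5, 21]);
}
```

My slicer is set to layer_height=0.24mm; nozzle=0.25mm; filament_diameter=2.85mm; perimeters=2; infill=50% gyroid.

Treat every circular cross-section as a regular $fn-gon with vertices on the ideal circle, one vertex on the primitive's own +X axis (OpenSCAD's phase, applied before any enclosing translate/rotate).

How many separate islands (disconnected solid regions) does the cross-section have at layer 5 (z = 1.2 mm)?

1

At z = 1.2 mm: the r=7 cylinder gives a regular 16-gon of circumradius 7 (constant along its height); the 6×19 cube at (-1, 5) contributes its full rectangle; the cylinder at (11.5, 10): section is a regular 16-gon, circumradius r=8; the 29.5×17.5 cube at (0.5, 7) contributes its full rectangle; Taking the first minus the rest: starting from the r=7 cylinder, the 6×19 cube at (-1, 5) partially overlaps it — only the 8.16 mm² overlap (of its 114.00 mm²) is removed, clipping the outline; the r=8 cylinder at (11.5, 10) misses the remaining region (no effect); the 29.5×17.5 cube at (0.5, 7) misses the remaining region (no effect) — 1 connected region. Overall, the cross-section is a single solid region. Island count = 1.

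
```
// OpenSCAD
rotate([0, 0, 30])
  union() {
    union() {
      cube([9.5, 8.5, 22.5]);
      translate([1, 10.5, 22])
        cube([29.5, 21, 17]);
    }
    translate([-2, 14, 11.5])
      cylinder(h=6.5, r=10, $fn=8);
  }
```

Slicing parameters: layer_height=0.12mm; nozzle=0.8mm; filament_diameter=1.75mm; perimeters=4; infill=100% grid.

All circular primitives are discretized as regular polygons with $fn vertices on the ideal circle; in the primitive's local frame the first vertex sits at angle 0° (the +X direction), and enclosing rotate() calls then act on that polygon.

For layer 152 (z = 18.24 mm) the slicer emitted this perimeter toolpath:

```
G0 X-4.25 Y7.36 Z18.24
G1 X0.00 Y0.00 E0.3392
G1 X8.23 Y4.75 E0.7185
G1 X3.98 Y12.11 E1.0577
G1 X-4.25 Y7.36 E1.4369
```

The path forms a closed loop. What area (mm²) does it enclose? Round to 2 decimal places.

Apply the shoelace formula to the sequence of (X, Y) vertices; enclosed area = 80.76 mm².

80.76 mm²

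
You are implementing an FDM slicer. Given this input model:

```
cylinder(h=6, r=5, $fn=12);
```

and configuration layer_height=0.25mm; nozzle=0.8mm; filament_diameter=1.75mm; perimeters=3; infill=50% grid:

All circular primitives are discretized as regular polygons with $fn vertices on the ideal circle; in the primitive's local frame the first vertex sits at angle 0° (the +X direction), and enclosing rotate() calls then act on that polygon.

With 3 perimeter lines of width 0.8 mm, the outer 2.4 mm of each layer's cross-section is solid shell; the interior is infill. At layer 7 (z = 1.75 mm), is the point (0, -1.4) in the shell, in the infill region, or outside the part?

At z = 1.75 mm: the r=5 cylinder contributes a regular 12-gon of circumradius 5. Overall, the cross-section is a single solid region. The nearest boundary edge runs (-0.00, -5.00)→(2.50, -4.33); distance from the point to it = 3.48 mm. The point is inside the cross-section and 3.48 mm from the nearest boundary — more than the 2.4 mm shell width (3 × 0.8), so it's in the infill interior.

infill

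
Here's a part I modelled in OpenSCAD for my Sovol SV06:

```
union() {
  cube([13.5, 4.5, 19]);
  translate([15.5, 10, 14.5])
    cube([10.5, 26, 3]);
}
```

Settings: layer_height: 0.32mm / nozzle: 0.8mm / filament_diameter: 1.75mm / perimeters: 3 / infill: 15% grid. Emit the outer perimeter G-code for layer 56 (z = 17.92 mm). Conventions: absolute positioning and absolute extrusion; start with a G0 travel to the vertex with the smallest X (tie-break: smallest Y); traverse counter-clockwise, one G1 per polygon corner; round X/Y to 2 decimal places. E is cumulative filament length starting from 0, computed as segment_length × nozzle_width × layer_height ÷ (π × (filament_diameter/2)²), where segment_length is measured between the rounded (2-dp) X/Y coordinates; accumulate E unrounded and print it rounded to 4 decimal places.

At z = 17.92 mm: the cube (footprint 13.5×4.5) is included at this height; the cube at (15.5, 10) is absent (z outside [14.5, 17.5]); Merging all regions: only the 13.5×4.5 cube is present, so the union is just that shape — 1 connected region. The outline is a single polygon with 4 vertices. Extrusion per mm of travel: 0.8 × 0.32 / (π × 0.875²) = 0.106432. Accumulating E over each segment gives final E = 3.8316.

G0 X0.00 Y0.00 Z17.92
G1 X13.50 Y0.00 E1.4368
G1 X13.50 Y4.50 E1.9158
G1 X0.00 Y4.50 E3.3526
G1 X0.00 Y0.00 E3.8316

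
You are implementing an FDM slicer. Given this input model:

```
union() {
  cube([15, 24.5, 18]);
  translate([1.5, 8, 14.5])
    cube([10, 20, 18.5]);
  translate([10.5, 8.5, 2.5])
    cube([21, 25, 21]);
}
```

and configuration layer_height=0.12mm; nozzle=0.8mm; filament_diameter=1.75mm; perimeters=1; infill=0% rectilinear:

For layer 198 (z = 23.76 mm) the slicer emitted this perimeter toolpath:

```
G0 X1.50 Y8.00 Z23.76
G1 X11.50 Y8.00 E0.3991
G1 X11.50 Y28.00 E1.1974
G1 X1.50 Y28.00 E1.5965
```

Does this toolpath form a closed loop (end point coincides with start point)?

no

Start point (G0): (1.50, 8.00). End point (last G1): the path does not return to the start — open.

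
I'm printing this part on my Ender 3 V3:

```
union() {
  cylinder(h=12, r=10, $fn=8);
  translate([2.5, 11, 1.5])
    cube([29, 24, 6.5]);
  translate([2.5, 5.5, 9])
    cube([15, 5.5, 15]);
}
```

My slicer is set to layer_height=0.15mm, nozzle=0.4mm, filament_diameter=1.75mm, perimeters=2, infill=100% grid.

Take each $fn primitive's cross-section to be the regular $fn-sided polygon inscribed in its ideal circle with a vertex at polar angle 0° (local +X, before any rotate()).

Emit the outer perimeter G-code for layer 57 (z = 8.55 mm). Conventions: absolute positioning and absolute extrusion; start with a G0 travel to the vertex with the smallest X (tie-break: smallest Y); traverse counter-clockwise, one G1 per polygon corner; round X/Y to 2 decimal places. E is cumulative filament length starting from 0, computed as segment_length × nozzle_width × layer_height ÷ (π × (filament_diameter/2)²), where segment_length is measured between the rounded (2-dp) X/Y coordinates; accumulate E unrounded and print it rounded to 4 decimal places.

G0 X-10.00 Y0.00 Z8.55
G1 X-7.07 Y-7.07 E0.1909
G1 X0.00 Y-10.00 E0.3818
G1 X7.07 Y-7.07 E0.5727
G1 X10.00 Y0.00 E0.7636
G1 X7.07 Y7.07 E0.9545
G1 X0.00 Y10.00 E1.1454
G1 X-7.07 Y7.07 E1.3363
G1 X-10.00 Y0.00 E1.5273

At z = 8.55 mm: the cylinder: section is a regular 8-gon, circumradius r=10; the cube at (2.5, 11) is absent (z outside [1.5, 8]); the cube at (2.5, 5.5) is not intersected at this z (z outside [9, 24]); Merging all regions: only the r=10 cylinder is present, so the union is just that shape — 1 connected region. The outline is a single polygon with 8 vertices. Extrusion per mm of travel: 0.4 × 0.15 / (π × 0.875²) = 0.024945. Accumulating E over each segment gives final E = 1.5273.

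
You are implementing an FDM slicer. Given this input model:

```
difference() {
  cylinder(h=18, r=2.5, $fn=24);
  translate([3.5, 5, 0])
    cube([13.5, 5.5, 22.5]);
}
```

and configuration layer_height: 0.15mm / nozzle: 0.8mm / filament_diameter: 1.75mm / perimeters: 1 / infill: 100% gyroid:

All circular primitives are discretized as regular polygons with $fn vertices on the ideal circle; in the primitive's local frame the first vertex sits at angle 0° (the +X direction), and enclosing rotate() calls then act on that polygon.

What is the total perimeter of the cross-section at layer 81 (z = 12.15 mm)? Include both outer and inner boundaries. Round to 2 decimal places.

15.66 mm

At z = 12.15 mm: the cylinder: section is a regular 24-gon, circumradius r=2.5 (perimeter = 2·24·2.500·sin(180°/24) = 15.66 mm); the cube at (3.5, 5) (footprint 13.5×5.5) is included at this height (perimeter 38.00 mm); Subtracting the remaining from the first: starting from the r=2.5 cylinder, the 13.5×5.5 cube at (3.5, 5) misses the remaining region (no effect) — boundary = 15.66 mm. Overall, the cross-section is a single solid region. Total boundary length (outer) = 15.66 mm.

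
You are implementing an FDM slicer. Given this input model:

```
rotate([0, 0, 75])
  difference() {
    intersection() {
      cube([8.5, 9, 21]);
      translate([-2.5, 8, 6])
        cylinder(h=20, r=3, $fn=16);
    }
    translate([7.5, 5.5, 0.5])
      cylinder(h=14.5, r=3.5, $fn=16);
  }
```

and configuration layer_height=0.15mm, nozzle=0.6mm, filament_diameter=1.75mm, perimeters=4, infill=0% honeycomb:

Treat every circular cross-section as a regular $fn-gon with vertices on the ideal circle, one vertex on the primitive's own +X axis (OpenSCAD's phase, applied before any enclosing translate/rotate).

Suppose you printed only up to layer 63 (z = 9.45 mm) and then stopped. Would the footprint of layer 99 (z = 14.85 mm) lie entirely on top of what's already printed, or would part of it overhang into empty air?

entirely on top

Compare the two slices. At z = 9.45: the cube is present — its section is the full 8.5×9 rectangle (area 76.50 mm²); the r=3 cylinder at (-2.5, 8) gives a regular 16-gon of circumradius 3 (constant along its height) (area = (16/2)·3.000²·sin(360°/16) = 27.55 mm²); Keeping only the common overlap: the r=3 cylinder at (-2.5, 8) partially overlaps the 8.5×9 cube; clipping to the common part keeps 0.90 mm² — area = 0.90 mm²; the cylinder at (7.5, 5.5): section is a regular 16-gon, circumradius r=3.5 (area = (16/2)·3.500²·sin(360°/16) = 37.50 mm²); Subtracting the remaining from the first: starting from the result so far (0.90 mm²), the r=3.5 cylinder at (7.5, 5.5) misses the remaining region (no effect) — area = 0.90 mm²; (rotated 75° about Z; rotation is an isometry so areas/perimeters/island counts are preserved). At z = 14.85: the 8.5×9 cube contributes its full rectangle (area 76.50 mm²); the r=3 cylinder at (-2.5, 8) contributes a regular 16-gon of circumradius 3 (area = (16/2)·3.000²·sin(360°/16) = 27.55 mm²); Keeping only the common overlap: the r=3 cylinder at (-2.5, 8) partially overlaps the 8.5×9 cube; clipping to the common part keeps 0.90 mm² — area = 0.90 mm²; the cylinder at (7.5, 5.5): section is a regular 16-gon, circumradius r=3.5 (area = (16/2)·3.500²·sin(360°/16) = 37.50 mm²); After the difference (first − rest): starting from that combined region (0.90 mm²), the r=3.5 cylinder at (7.5, 5.5) misses the remaining region (no effect) — area = 0.90 mm²; (whole slice rotated 75° about Z — lengths, areas and connectivity unchanged). Checking containment: the cross-section at z = 14.85 is a subset of the cross-section at z = 9.45.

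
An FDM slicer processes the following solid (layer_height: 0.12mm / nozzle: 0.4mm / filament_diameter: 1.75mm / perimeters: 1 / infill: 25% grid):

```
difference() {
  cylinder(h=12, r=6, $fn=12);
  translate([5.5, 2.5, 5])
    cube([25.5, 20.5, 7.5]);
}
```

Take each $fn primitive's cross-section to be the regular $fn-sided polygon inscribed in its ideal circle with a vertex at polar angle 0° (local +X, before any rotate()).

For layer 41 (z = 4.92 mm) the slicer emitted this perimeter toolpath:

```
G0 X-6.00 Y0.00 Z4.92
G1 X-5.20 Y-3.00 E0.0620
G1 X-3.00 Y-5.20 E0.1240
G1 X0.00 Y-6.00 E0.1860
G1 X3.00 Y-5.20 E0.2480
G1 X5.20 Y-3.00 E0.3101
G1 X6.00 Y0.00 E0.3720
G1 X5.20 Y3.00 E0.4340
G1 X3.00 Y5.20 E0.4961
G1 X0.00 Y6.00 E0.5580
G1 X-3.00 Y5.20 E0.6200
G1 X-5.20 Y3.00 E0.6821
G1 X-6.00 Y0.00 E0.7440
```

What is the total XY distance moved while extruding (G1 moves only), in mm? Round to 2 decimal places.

Sum the Euclidean lengths of each G1 segment: total = 37.28 mm.

37.28 mm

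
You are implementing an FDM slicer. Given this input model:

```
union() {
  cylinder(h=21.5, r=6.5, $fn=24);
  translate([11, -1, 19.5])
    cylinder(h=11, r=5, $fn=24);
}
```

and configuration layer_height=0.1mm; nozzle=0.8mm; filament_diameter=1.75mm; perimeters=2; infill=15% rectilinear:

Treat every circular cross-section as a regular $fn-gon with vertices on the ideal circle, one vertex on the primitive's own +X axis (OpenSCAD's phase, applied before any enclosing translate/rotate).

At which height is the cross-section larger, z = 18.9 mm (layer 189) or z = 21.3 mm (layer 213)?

layer 213 (z = 21.3 mm)

Layer 189 (z = 18.9): the cylinder: section is a regular 24-gon, circumradius r=6.5 (area = (24/2)·6.500²·sin(360°/24) = 131.22 mm²); the cylinder at (11, -1) is not intersected at this z (z outside [19.5, 30.5]); Merging all regions: only the r=6.5 cylinder is present, so the union is just that shape — area = 131.22 mm². So its area = 131.22 mm². Layer 213 (z = 21.3): the r=6.5 cylinder gives a regular 24-gon of circumradius 6.5 (constant along its height) (area = (24/2)·6.500²·sin(360°/24) = 131.22 mm²); the r=5 cylinder at (11, -1) gives a regular 24-gon of circumradius 5 (constant along its height) (area = (24/2)·5.000²·sin(360°/24) = 77.65 mm²); Combining (union): the regions partially overlap — summed areas 208.87 mm² minus the doubly-counted overlap 0.77 mm² gives 208.10 mm² — area = 208.10 mm². So its area = 208.10 mm². Layer 213 is larger (208.10 vs 131.22 mm²).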